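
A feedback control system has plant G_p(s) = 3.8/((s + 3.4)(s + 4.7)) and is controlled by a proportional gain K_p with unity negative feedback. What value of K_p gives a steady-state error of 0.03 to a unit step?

Steady-state error for a unit step on this type-0 loop is 1/(1 + K_p·G_p(0)).
G_p(0) = 0.2378. Require 1/(1 + K_p·0.2378) = 0.03, so 1 + 0.2378·K_p = 33.33.
K_p = (33.33 − 1)/0.2378 = 136.

K_p = 136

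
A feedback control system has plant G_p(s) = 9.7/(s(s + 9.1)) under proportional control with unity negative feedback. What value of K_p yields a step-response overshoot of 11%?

K_p = 6.46

From %OS = 100·exp(−πζ/√(1−ζ²)) = 11%, ζ = −ln(0.11)/√(π²+ln²(0.11)) = 0.5749.
Characteristic equation s² + 9.1s + 9.7K_p = 0 gives ζ = 9.1/(2√(9.7K_p)).
Setting ζ = 0.5749: √(9.7K_p) = 9.1/(2·0.5749) = 7.915, so K_p = 62.64/9.7 = 6.46.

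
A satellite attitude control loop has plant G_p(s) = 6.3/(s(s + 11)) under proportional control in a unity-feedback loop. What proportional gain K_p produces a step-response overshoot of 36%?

From %OS = 100·exp(−πζ/√(1−ζ²)) = 36%, ζ = −ln(0.36)/√(π²+ln²(0.36)) = 0.3093.
Characteristic equation s² + 11s + 6.3K_p = 0 gives ζ = 11/(2√(6.3K_p)).
Setting ζ = 0.3093: √(6.3K_p) = 11/(2·0.3093) = 17.78, so K_p = 316.3/6.3 = 50.2.

K_p = 50.2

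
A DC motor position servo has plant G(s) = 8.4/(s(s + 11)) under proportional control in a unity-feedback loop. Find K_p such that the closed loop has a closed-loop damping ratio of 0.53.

K_p = 12.8

Closed-loop characteristic equation: s² + 11s + K_p·8.4 = 0.
So ω_n = √(8.4K_p) and 2ζω_n = 11, giving ζ = 11/(2√(8.4K_p)).
Setting ζ = 0.53: √(8.4K_p) = 11/(2·0.53) = 10.38, so K_p = 107.7/8.4 = 12.8.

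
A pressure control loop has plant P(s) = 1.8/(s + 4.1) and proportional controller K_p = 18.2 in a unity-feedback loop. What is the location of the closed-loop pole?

s = -36.86

Closed-loop transfer function: T(s) = K_p·P(s)/(1 + K_p·P(s)) = 32.76/(s + 4.1 + 32.76) = 32.76/(s + 36.86).
The closed-loop pole is at s = −36.86.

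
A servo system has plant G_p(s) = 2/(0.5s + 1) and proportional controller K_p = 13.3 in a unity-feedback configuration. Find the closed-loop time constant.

Closed loop: T(s) = K_p·G_p/(1+K_p·G_p) = 26.6/(0.5s + 1 + 26.6), with pole at s = −(1 + 26.6)/0.5 = −55.2.
Closed-loop time constant τ = 1/55.2 = 0.0181 s.

τ = 0.0181 s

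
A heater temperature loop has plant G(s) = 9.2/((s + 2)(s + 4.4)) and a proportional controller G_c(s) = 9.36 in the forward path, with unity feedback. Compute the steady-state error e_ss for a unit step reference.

The loop is type 0. Static position error constant K_pos = G_c(0)·G(0) = 9.36·1.045 = 9.785.
Steady-state error to a unit step: e_ss = 1/(1+K_pos) = 1/10.79 = 0.0927.

0.0927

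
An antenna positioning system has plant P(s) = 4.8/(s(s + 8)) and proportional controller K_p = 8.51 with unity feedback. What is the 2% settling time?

The closed-loop denominator s² + 8s + 40.85 gives ω_n = √40.85 = 6.391 and ζ = 8/(2ω_n) = 0.6259.
2% settling time T_s ≈ 4/(ζω_n) = 4/4 = 1 s.

T_s ≈ 1 s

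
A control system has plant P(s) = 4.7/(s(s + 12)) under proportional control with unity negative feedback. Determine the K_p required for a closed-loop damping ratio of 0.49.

K_p = 31.9

Closed-loop characteristic equation: s² + 12s + K_p·4.7 = 0.
So ω_n = √(4.7K_p) and 2ζω_n = 12, giving ζ = 12/(2√(4.7K_p)).
Setting ζ = 0.49: √(4.7K_p) = 12/(2·0.49) = 12.24, so K_p = 149.9/4.7 = 31.9.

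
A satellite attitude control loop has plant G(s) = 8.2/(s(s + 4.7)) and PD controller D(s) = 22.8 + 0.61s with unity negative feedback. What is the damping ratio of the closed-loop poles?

ζ = 0.355

Forward path: (22.8 + 0.61s)·8.2/(s(s+4.7)). The closed-loop characteristic equation is s² + (4.7 + 8.2·0.61)s + 8.2·22.8 = 0.
That is s² + 9.702s + 187 = 0, so ω_n = 13.67 rad/s and ζ = 9.702/(2·13.67) = 0.3548.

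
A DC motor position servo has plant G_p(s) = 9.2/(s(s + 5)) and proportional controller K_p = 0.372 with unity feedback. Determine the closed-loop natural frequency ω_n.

With unity feedback the closed-loop characteristic equation is s² + 5s + 0.372·9.2 = s² + 5s + 3.422 = 0.
So ω_n² = 3.422 ⇒ ω_n = 1.85 rad/s, and ζ = 5/(2ω_n) = 1.35.

ω_n = 1.85 rad/s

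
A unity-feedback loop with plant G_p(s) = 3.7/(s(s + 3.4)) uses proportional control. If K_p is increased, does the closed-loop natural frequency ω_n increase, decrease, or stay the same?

ω_n = √(3.7·K_p), which grows with K_p.

increase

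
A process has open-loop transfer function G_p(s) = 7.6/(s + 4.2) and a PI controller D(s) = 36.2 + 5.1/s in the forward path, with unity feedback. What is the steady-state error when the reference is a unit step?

0

The open loop D(s)G_p(s) has a pole at the origin (type 1), so the static position error constant is infinite and e_ss = 1/(1+∞) = 0.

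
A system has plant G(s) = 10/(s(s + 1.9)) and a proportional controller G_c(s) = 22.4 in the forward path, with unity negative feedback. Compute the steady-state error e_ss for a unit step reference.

The open loop G_c(s)G(s) has a pole at the origin (type 1), so the static position error constant is infinite and e_ss = 1/(1+∞) = 0.

0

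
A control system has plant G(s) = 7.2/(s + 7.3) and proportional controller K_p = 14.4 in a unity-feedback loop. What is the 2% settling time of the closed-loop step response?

Closed-loop transfer function: T(s) = K_p·G(s)/(1 + K_p·G(s)) = 103.7/(s + 7.3 + 103.7) = 103.7/(s + 111).
Time constant τ = 1/111 = 0.009011 s, so the 2% settling time is about 4τ = 0.036 s.

T_s ≈ 0.036 s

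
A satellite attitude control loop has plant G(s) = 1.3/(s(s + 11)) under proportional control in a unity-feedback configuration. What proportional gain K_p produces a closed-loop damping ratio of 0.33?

K_p = 214

Closed-loop characteristic equation: s² + 11s + K_p·1.3 = 0.
So ω_n = √(1.3K_p) and 2ζω_n = 11, giving ζ = 11/(2√(1.3K_p)).
Setting ζ = 0.33: √(1.3K_p) = 11/(2·0.33) = 16.67, so K_p = 277.8/1.3 = 214.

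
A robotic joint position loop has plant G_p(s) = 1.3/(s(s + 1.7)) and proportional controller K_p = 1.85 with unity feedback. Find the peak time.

T_p = 2.42 s

From 1 + K_pG_p(s) = 0: s² + 1.7s + 2.405 = 0 ⇒ ω_n = 1.551, ζ = 0.5481.
Damped frequency ω_d = ω_n√(1−ζ²) = 1.297 rad/s, so peak time T_p = π/ω_d = 2.42 s.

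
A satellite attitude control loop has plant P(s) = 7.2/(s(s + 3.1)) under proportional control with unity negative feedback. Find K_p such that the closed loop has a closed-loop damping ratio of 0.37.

Closed-loop characteristic equation: s² + 3.1s + K_p·7.2 = 0.
So ω_n = √(7.2K_p) and 2ζω_n = 3.1, giving ζ = 3.1/(2√(7.2K_p)).
Setting ζ = 0.37: √(7.2K_p) = 3.1/(2·0.37) = 4.189, so K_p = 17.55/7.2 = 2.44.

K_p = 2.44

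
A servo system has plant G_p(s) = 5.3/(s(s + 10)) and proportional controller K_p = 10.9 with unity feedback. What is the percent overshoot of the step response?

6.43%

From 1 + K_pG_p(s) = 0: s² + 10s + 57.77 = 0 ⇒ ω_n = 7.601, ζ = 0.6578.
%OS = 100·exp(−πζ/√(1−ζ²)) = 100·exp(−π·0.6578/√0.5672) = 6.43%.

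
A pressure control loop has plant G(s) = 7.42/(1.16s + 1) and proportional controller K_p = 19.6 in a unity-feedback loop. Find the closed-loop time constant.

τ = 0.00792 s

Closed loop: T(s) = K_p·G/(1+K_p·G) = 145.4/(1.16s + 1 + 145.4), with pole at s = −(1 + 145.4)/1.16 = −126.2.
Closed-loop time constant τ = 1/126.2 = 0.00792 s.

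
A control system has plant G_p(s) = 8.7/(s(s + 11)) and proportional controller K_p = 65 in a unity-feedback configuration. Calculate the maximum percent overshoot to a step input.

The closed-loop denominator s² + 11s + 565.5 gives ω_n = √565.5 = 23.78 and ζ = 11/(2ω_n) = 0.2313.
%OS = 100·exp(−πζ/√(1−ζ²)) = 100·exp(−π·0.2313/√0.9465) = 47.4%.

47.4%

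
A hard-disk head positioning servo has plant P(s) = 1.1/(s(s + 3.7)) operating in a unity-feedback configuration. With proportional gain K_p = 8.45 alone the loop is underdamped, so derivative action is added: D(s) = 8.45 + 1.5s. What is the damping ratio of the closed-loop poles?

Forward path: (8.45 + 1.5s)·1.1/(s(s+3.7)). The closed-loop characteristic equation is s² + (3.7 + 1.1·1.5)s + 1.1·8.45 = 0.
That is s² + 5.35s + 9.295 = 0, so ω_n = 3.049 rad/s and ζ = 5.35/(2·3.049) = 0.8774.

ζ = 0.877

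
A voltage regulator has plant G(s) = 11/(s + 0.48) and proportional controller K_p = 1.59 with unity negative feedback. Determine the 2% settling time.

Closed-loop transfer function: T(s) = K_p·G(s)/(1 + K_p·G(s)) = 17.49/(s + 0.48 + 17.49) = 17.49/(s + 17.97).
Time constant τ = 1/17.97 = 0.05565 s, so the 2% settling time is about 4τ = 0.223 s.

T_s ≈ 0.223 s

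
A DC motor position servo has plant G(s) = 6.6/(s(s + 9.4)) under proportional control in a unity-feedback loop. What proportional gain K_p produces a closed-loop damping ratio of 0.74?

Closed-loop characteristic equation: s² + 9.4s + K_p·6.6 = 0.
So ω_n = √(6.6K_p) and 2ζω_n = 9.4, giving ζ = 9.4/(2√(6.6K_p)).
Setting ζ = 0.74: √(6.6K_p) = 9.4/(2·0.74) = 6.351, so K_p = 40.34/6.6 = 6.11.

K_p = 6.11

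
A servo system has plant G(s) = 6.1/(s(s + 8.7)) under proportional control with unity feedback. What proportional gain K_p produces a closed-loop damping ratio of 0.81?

K_p = 4.73

Closed-loop characteristic equation: s² + 8.7s + K_p·6.1 = 0.
So ω_n = √(6.1K_p) and 2ζω_n = 8.7, giving ζ = 8.7/(2√(6.1K_p)).
Setting ζ = 0.81: √(6.1K_p) = 8.7/(2·0.81) = 5.37, so K_p = 28.84/6.1 = 4.73.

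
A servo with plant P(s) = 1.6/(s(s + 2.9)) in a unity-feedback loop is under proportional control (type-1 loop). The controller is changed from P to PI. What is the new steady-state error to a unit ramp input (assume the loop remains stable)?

0

The integrator raises the loop to type 2, so K_v → ∞ and e_ss to a ramp is zero.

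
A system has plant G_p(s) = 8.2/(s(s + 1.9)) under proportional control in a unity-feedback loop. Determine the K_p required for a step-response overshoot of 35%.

K_p = 1.1

From %OS = 100·exp(−πζ/√(1−ζ²)) = 35%, ζ = −ln(0.35)/√(π²+ln²(0.35)) = 0.3169.
Characteristic equation s² + 1.9s + 8.2K_p = 0 gives ζ = 1.9/(2√(8.2K_p)).
Setting ζ = 0.3169: √(8.2K_p) = 1.9/(2·0.3169) = 2.997, so K_p = 8.984/8.2 = 1.1.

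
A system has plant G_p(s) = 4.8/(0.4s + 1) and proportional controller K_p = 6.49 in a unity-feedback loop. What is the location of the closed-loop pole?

Closed loop: T(s) = K_p·G_p/(1+K_p·G_p) = 31.15/(0.4s + 1 + 31.15), with pole at s = −(1 + 31.15)/0.4 = −80.38.

s = -80.38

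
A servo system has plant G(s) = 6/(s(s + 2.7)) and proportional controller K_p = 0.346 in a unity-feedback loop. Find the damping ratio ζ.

The closed-loop denominator is s(s+2.7) + 0.346·6 = s² + 2.7s + 2.076.
Matching s² + 2ζω_n s + ω_n²: ω_n = √2.076 = 1.441 rad/s and 2ζω_n = 2.7, so ζ = 2.7/(2·1.441) = 0.937.

ζ = 0.937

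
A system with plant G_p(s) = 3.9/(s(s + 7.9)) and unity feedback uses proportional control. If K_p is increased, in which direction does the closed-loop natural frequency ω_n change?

increase

ω_n = √(3.9·K_p), which grows with K_p.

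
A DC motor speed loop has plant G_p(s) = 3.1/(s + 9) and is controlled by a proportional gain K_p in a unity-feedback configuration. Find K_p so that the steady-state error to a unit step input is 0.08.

K_p = 33.4

The loop is type 0, so e_ss(step) = 1/(1 + K_pos) with K_pos = K_p·G_p(0).
G_p(0) = 0.3444. Require 1/(1 + K_p·0.3444) = 0.08, so 1 + 0.3444·K_p = 12.5.
K_p = (12.5 − 1)/0.3444 = 33.4.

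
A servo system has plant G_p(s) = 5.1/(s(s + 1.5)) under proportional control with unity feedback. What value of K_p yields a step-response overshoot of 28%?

K_p = 0.782

From %OS = 100·exp(−πζ/√(1−ζ²)) = 28%, ζ = −ln(0.28)/√(π²+ln²(0.28)) = 0.3755.
Characteristic equation s² + 1.5s + 5.1K_p = 0 gives ζ = 1.5/(2√(5.1K_p)).
Setting ζ = 0.3755: √(5.1K_p) = 1.5/(2·0.3755) = 1.997, so K_p = 3.989/5.1 = 0.782.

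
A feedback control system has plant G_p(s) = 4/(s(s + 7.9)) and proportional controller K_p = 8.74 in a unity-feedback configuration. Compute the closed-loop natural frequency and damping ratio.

With unity feedback the closed-loop characteristic equation is s² + 7.9s + 8.74·4 = s² + 7.9s + 34.96 = 0.
So ω_n² = 34.96 ⇒ ω_n = 5.913 rad/s, and ζ = 7.9/(2ω_n) = 0.668.

ω_n = 5.91 rad/s, ζ = 0.668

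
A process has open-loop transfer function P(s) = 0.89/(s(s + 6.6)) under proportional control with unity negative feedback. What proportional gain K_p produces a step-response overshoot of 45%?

K_p = 202

From %OS = 100·exp(−πζ/√(1−ζ²)) = 45%, ζ = −ln(0.45)/√(π²+ln²(0.45)) = 0.2463.
Characteristic equation s² + 6.6s + 0.89K_p = 0 gives ζ = 6.6/(2√(0.89K_p)).
Setting ζ = 0.2463: √(0.89K_p) = 6.6/(2·0.2463) = 13.4, so K_p = 179.5/0.89 = 202.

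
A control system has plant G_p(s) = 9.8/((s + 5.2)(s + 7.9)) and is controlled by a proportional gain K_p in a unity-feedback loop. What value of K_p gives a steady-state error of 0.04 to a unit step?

K_p = 101

Steady-state error for a unit step on this type-0 loop is 1/(1 + K_p·G_p(0)).
G_p(0) = 0.2386. Require 1/(1 + K_p·0.2386) = 0.04, so 1 + 0.2386·K_p = 25.
K_p = (25 − 1)/0.2386 = 101.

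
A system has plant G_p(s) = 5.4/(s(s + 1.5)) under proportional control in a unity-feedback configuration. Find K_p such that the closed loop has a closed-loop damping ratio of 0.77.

Closed-loop characteristic equation: s² + 1.5s + K_p·5.4 = 0.
So ω_n = √(5.4K_p) and 2ζω_n = 1.5, giving ζ = 1.5/(2√(5.4K_p)).
Setting ζ = 0.77: √(5.4K_p) = 1.5/(2·0.77) = 0.974, so K_p = 0.9487/5.4 = 0.176.

K_p = 0.176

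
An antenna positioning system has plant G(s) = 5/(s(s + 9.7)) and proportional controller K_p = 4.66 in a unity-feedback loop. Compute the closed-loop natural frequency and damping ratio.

With unity feedback the closed-loop characteristic equation is s² + 9.7s + 4.66·5 = s² + 9.7s + 23.3 = 0.
Matching s² + 2ζω_n s + ω_n²: ω_n = √23.3 = 4.827 rad/s and 2ζω_n = 9.7, so ζ = 9.7/(2·4.827) = 1.

ω_n = 4.83 rad/s, ζ = 1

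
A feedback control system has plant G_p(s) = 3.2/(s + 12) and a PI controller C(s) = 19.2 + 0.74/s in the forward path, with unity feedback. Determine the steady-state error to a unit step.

0

The open loop C(s)G_p(s) has a pole at the origin (type 1), so the static position error constant is infinite and e_ss = 1/(1+∞) = 0.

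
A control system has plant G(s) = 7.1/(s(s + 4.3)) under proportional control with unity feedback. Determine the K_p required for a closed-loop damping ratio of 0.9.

K_p = 0.804

Closed-loop characteristic equation: s² + 4.3s + K_p·7.1 = 0.
So ω_n = √(7.1K_p) and 2ζω_n = 4.3, giving ζ = 4.3/(2√(7.1K_p)).
Setting ζ = 0.9: √(7.1K_p) = 4.3/(2·0.9) = 2.389, so K_p = 5.707/7.1 = 0.804.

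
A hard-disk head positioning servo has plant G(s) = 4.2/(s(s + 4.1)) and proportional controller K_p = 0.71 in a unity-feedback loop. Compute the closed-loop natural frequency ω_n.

The closed-loop denominator is s(s+4.1) + 0.71·4.2 = s² + 4.1s + 2.982.
So ω_n² = 2.982 ⇒ ω_n = 1.727 rad/s, and ζ = 4.1/(2ω_n) = 1.19.

ω_n = 1.73 rad/s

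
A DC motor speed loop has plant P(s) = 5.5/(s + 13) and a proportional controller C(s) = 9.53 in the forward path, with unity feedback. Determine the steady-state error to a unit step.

0.199

The loop is type 0. Static position error constant K_pos = C(0)·P(0) = 9.53·0.4231 = 4.032.
Steady-state error to a unit step: e_ss = 1/(1+K_pos) = 1/5.032 = 0.199.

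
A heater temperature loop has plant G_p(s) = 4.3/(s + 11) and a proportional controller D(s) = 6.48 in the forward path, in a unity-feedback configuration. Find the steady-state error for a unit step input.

The loop is type 0. Static position error constant K_pos = D(0)·G_p(0) = 6.48·0.3909 = 2.533.
Steady-state error to a unit step: e_ss = 1/(1+K_pos) = 1/3.533 = 0.283.

0.283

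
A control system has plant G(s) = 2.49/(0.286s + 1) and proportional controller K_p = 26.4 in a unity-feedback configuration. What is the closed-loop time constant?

Closed loop: T(s) = K_p·G/(1+K_p·G) = 65.74/(0.286s + 1 + 65.74), with pole at s = −(1 + 65.74)/0.286 = −233.3.
Closed-loop time constant τ = 1/233.3 = 0.00429 s.

τ = 0.00429 s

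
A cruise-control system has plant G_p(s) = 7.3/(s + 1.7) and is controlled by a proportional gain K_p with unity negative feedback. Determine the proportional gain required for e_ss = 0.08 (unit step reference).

K_p = 2.68

The loop is type 0, so e_ss(step) = 1/(1 + K_pos) with K_pos = K_p·G_p(0).
G_p(0) = 4.294. Require 1/(1 + K_p·4.294) = 0.08, so 1 + 4.294·K_p = 12.5.
K_p = (12.5 − 1)/4.294 = 2.68.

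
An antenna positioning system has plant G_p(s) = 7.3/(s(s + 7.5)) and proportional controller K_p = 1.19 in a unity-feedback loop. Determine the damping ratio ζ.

The closed-loop denominator is s(s+7.5) + 1.19·7.3 = s² + 7.5s + 8.687.
So ω_n² = 8.687 ⇒ ω_n = 2.947 rad/s, and ζ = 7.5/(2ω_n) = 1.27.

ζ = 1.27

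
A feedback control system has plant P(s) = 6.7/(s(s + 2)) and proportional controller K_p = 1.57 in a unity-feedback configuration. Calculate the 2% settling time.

Closed-loop characteristic equation: s² + 2s + 10.52 = 0, so ω_n = 3.243 rad/s and ζ = 2/(2·3.243) = 0.3083.
2% settling time T_s ≈ 4/(ζω_n) = 4/1 = 4 s.

T_s ≈ 4 s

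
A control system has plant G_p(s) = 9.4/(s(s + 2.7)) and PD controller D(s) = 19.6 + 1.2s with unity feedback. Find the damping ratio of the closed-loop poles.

Forward path: (19.6 + 1.2s)·9.4/(s(s+2.7)). The closed-loop characteristic equation is s² + (2.7 + 9.4·1.2)s + 9.4·19.6 = 0.
That is s² + 13.98s + 184.2 = 0, so ω_n = 13.57 rad/s and ζ = 13.98/(2·13.57) = 0.515.

ζ = 0.515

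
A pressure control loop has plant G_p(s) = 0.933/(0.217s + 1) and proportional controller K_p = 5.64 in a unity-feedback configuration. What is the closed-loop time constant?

Closed loop: T(s) = K_p·G_p/(1+K_p·G_p) = 5.262/(0.217s + 1 + 5.262), with pole at s = −(1 + 5.262)/0.217 = −28.86.
Closed-loop time constant τ = 1/28.86 = 0.0347 s.

τ = 0.0347 s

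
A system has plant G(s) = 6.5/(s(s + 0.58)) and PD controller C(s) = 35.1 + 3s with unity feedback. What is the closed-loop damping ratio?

Forward path: (35.1 + 3s)·6.5/(s(s+0.58)). The closed-loop characteristic equation is s² + (0.58 + 6.5·3)s + 6.5·35.1 = 0.
That is s² + 20.08s + 228.2 = 0, so ω_n = 15.1 rad/s and ζ = 20.08/(2·15.1) = 0.6647.

ζ = 0.665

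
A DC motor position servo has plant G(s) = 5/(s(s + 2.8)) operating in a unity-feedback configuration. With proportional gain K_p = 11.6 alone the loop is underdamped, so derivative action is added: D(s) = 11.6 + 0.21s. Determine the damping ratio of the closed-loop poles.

ζ = 0.253

Forward path: (11.6 + 0.21s)·5/(s(s+2.8)). The closed-loop characteristic equation is s² + (2.8 + 5·0.21)s + 5·11.6 = 0.
That is s² + 3.85s + 58 = 0, so ω_n = 7.616 rad/s and ζ = 3.85/(2·7.616) = 0.2528.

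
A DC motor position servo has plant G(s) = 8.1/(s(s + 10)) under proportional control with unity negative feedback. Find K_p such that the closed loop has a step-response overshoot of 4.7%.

From %OS = 100·exp(−πζ/√(1−ζ²)) = 4.7%, ζ = −ln(0.047)/√(π²+ln²(0.047)) = 0.6975.
Characteristic equation s² + 10s + 8.1K_p = 0 gives ζ = 10/(2√(8.1K_p)).
Setting ζ = 0.6975: √(8.1K_p) = 10/(2·0.6975) = 7.169, so K_p = 51.39/8.1 = 6.34.

K_p = 6.34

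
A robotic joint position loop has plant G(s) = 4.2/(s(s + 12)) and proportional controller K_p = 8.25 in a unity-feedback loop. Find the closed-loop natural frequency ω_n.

1 + K_p·G(s) = 0 gives s² + 12s + 34.65 = 0.
So ω_n² = 34.65 ⇒ ω_n = 5.886 rad/s, and ζ = 12/(2ω_n) = 1.02.

ω_n = 5.89 rad/s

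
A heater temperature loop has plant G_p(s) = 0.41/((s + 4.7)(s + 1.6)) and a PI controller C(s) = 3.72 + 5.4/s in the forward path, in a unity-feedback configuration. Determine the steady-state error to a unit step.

The open loop C(s)G_p(s) has a pole at the origin (type 1), so the static position error constant is infinite and e_ss = 1/(1+∞) = 0.

0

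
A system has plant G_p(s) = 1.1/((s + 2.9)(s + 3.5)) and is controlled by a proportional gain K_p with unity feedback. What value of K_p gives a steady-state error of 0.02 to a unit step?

K_p = 452

For a type-0 loop with proportional control, e_ss = 1/(1 + K_p·G_p(0)).
G_p(0) = 0.1084. Require 1/(1 + K_p·0.1084) = 0.02, so 1 + 0.1084·K_p = 50.
K_p = (50 − 1)/0.1084 = 452.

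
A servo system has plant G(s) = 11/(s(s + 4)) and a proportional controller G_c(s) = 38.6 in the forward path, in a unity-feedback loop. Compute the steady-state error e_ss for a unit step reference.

The open loop G_c(s)G(s) has a pole at the origin (type 1), so the static position error constant is infinite and e_ss = 1/(1+∞) = 0.

0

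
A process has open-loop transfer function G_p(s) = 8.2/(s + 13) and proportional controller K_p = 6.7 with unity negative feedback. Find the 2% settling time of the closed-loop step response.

T_s ≈ 0.0589 s

Closed-loop transfer function: T(s) = K_p·G_p(s)/(1 + K_p·G_p(s)) = 54.94/(s + 13 + 54.94) = 54.94/(s + 67.94).
Time constant τ = 1/67.94 = 0.01472 s, so the 2% settling time is about 4τ = 0.0589 s.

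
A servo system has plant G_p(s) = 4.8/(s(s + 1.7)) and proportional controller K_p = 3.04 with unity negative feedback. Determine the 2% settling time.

T_s ≈ 4.71 s

From 1 + K_pG_p(s) = 0: s² + 1.7s + 14.59 = 0 ⇒ ω_n = 3.82, ζ = 0.2225.
2% settling time T_s ≈ 4/(ζω_n) = 4/0.85 = 4.71 s.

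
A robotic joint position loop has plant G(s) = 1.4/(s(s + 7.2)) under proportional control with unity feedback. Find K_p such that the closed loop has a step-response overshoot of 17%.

From %OS = 100·exp(−πζ/√(1−ζ²)) = 17%, ζ = −ln(0.17)/√(π²+ln²(0.17)) = 0.4913.
Characteristic equation s² + 7.2s + 1.4K_p = 0 gives ζ = 7.2/(2√(1.4K_p)).
Setting ζ = 0.4913: √(1.4K_p) = 7.2/(2·0.4913) = 7.328, so K_p = 53.7/1.4 = 38.4.

K_p = 38.4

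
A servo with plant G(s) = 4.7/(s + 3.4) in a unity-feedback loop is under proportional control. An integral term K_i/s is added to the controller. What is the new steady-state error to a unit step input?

0

Adding integral action puts a pole at s = 0 in the forward path, raising the system type to 1; a type-1 loop has zero steady-state error to a step.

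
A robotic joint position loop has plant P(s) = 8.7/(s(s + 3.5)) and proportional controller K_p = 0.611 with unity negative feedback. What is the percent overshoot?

2.57%

The closed-loop denominator s² + 3.5s + 5.316 gives ω_n = √5.316 = 2.306 and ζ = 3.5/(2ω_n) = 0.759.
%OS = 100·exp(−πζ/√(1−ζ²)) = 100·exp(−π·0.759/√0.4239) = 2.57%.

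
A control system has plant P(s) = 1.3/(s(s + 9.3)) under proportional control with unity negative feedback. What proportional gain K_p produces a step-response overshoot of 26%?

From %OS = 100·exp(−πζ/√(1−ζ²)) = 26%, ζ = −ln(0.26)/√(π²+ln²(0.26)) = 0.3941.
Characteristic equation s² + 9.3s + 1.3K_p = 0 gives ζ = 9.3/(2√(1.3K_p)).
Setting ζ = 0.3941: √(1.3K_p) = 9.3/(2·0.3941) = 11.8, so K_p = 139.2/1.3 = 107.

K_p = 107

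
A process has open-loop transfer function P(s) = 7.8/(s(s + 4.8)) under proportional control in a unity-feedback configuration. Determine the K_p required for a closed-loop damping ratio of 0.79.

Closed-loop characteristic equation: s² + 4.8s + K_p·7.8 = 0.
So ω_n = √(7.8K_p) and 2ζω_n = 4.8, giving ζ = 4.8/(2√(7.8K_p)).
Setting ζ = 0.79: √(7.8K_p) = 4.8/(2·0.79) = 3.038, so K_p = 9.229/7.8 = 1.18.

K_p = 1.18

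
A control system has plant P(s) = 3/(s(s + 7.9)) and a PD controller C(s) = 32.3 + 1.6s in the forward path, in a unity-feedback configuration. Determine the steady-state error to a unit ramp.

0.0815

The loop has one pole at the origin (type 1). Velocity error constant K_v = lim_{s→0} s·C(s)P(s) = 32.3·3/7.9 = 12.27.
Steady-state error to a unit ramp: e_ss = 1/K_v = 0.0815.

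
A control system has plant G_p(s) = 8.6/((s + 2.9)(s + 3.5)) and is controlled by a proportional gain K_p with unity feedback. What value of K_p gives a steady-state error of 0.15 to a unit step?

K_p = 6.69

For a type-0 loop with proportional control, e_ss = 1/(1 + K_p·G_p(0)).
G_p(0) = 0.8473. Require 1/(1 + K_p·0.8473) = 0.15, so 1 + 0.8473·K_p = 6.667.
K_p = (6.667 − 1)/0.8473 = 6.69.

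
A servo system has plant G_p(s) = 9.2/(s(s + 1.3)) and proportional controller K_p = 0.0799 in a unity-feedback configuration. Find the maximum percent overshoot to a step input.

From 1 + K_pG_p(s) = 0: s² + 1.3s + 0.7351 = 0 ⇒ ω_n = 0.8574, ζ = 0.7581.
%OS = 100·exp(−πζ/√(1−ζ²)) = 100·exp(−π·0.7581/√0.4252) = 2.59%.

2.59%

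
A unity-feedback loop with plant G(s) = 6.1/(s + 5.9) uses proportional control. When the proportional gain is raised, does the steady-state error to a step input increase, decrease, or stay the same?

decrease

The position error constant K_pos = K_p·G(0) grows with K_p, and e_ss = 1/(1+K_pos) falls.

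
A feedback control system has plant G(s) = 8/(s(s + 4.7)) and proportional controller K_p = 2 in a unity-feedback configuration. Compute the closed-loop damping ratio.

The closed-loop denominator is s(s+4.7) + 2·8 = s² + 4.7s + 16.
So ω_n² = 16 ⇒ ω_n = 4 rad/s, and ζ = 4.7/(2ω_n) = 0.588.

ζ = 0.588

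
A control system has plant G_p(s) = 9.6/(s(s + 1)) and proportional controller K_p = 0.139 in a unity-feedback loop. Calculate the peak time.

The closed-loop denominator s² + 1s + 1.334 gives ω_n = √1.334 = 1.155 and ζ = 1/(2ω_n) = 0.4328.
Damped frequency ω_d = ω_n√(1−ζ²) = 1.041 rad/s, so peak time T_p = π/ω_d = 3.02 s.

T_p = 3.02 s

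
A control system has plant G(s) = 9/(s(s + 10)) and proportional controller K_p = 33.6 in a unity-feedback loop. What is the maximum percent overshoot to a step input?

38.9%

The closed-loop denominator s² + 10s + 302.4 gives ω_n = √302.4 = 17.39 and ζ = 10/(2ω_n) = 0.2875.
%OS = 100·exp(−πζ/√(1−ζ²)) = 100·exp(−π·0.2875/√0.9173) = 38.9%.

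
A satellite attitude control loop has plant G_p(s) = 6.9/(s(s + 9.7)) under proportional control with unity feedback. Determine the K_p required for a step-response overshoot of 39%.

K_p = 41.4

From %OS = 100·exp(−πζ/√(1−ζ²)) = 39%, ζ = −ln(0.39)/√(π²+ln²(0.39)) = 0.2871.
Characteristic equation s² + 9.7s + 6.9K_p = 0 gives ζ = 9.7/(2√(6.9K_p)).
Setting ζ = 0.2871: √(6.9K_p) = 9.7/(2·0.2871) = 16.89, so K_p = 285.4/6.9 = 41.4.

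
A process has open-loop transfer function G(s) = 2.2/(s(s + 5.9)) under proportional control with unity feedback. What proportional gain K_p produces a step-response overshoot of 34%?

K_p = 37.5

From %OS = 100·exp(−πζ/√(1−ζ²)) = 34%, ζ = −ln(0.34)/√(π²+ln²(0.34)) = 0.3248.
Characteristic equation s² + 5.9s + 2.2K_p = 0 gives ζ = 5.9/(2√(2.2K_p)).
Setting ζ = 0.3248: √(2.2K_p) = 5.9/(2·0.3248) = 9.083, so K_p = 82.5/2.2 = 37.5.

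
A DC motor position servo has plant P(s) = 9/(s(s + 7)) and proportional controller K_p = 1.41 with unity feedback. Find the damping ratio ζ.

With unity feedback the closed-loop characteristic equation is s² + 7s + 1.41·9 = s² + 7s + 12.69 = 0.
So ω_n² = 12.69 ⇒ ω_n = 3.562 rad/s, and ζ = 7/(2ω_n) = 0.983.

ζ = 0.983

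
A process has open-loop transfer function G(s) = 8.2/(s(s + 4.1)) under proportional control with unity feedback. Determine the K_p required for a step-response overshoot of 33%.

K_p = 4.63

From %OS = 100·exp(−πζ/√(1−ζ²)) = 33%, ζ = −ln(0.33)/√(π²+ln²(0.33)) = 0.3328.
Characteristic equation s² + 4.1s + 8.2K_p = 0 gives ζ = 4.1/(2√(8.2K_p)).
Setting ζ = 0.3328: √(8.2K_p) = 4.1/(2·0.3328) = 6.16, so K_p = 37.95/8.2 = 4.63.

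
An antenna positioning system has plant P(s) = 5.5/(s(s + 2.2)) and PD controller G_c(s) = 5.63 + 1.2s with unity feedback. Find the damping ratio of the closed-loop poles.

ζ = 0.791

Forward path: (5.63 + 1.2s)·5.5/(s(s+2.2)). The closed-loop characteristic equation is s² + (2.2 + 5.5·1.2)s + 5.5·5.63 = 0.
That is s² + 8.8s + 30.96 = 0, so ω_n = 5.565 rad/s and ζ = 8.8/(2·5.565) = 0.7907.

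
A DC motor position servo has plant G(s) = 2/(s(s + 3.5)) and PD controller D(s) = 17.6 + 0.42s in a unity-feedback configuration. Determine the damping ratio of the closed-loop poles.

ζ = 0.366

Forward path: (17.6 + 0.42s)·2/(s(s+3.5)). The closed-loop characteristic equation is s² + (3.5 + 2·0.42)s + 2·17.6 = 0.
That is s² + 4.34s + 35.2 = 0, so ω_n = 5.933 rad/s and ζ = 4.34/(2·5.933) = 0.3658.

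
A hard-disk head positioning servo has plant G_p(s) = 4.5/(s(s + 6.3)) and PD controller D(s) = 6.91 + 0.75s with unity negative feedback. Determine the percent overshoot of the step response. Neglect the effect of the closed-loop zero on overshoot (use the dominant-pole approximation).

0.417%

Forward path: (6.91 + 0.75s)·4.5/(s(s+6.3)). The closed-loop characteristic equation is s² + (6.3 + 4.5·0.75)s + 4.5·6.91 = 0.
That is s² + 9.675s + 31.09 = 0, so ω_n = 5.576 rad/s and ζ = 9.675/(2·5.576) = 0.8675.
%OS = 100·exp(−πζ/√(1−ζ²)) = 0.417%.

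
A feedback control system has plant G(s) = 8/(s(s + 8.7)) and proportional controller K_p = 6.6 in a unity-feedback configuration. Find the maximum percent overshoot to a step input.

9.56%

The closed-loop denominator s² + 8.7s + 52.8 gives ω_n = √52.8 = 7.266 and ζ = 8.7/(2ω_n) = 0.5986.
%OS = 100·exp(−πζ/√(1−ζ²)) = 100·exp(−π·0.5986/√0.6416) = 9.56%.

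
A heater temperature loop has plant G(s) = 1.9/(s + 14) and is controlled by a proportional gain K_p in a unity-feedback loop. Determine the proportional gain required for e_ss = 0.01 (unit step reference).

The loop is type 0, so e_ss(step) = 1/(1 + K_pos) with K_pos = K_p·G(0).
G(0) = 0.1357. Require 1/(1 + K_p·0.1357) = 0.01, so 1 + 0.1357·K_p = 100.
K_p = (100 − 1)/0.1357 = 729.

K_p = 729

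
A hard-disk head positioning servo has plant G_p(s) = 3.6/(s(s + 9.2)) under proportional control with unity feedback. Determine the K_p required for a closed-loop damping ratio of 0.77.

K_p = 9.91

Closed-loop characteristic equation: s² + 9.2s + K_p·3.6 = 0.
So ω_n = √(3.6K_p) and 2ζω_n = 9.2, giving ζ = 9.2/(2√(3.6K_p)).
Setting ζ = 0.77: √(3.6K_p) = 9.2/(2·0.77) = 5.974, so K_p = 35.69/3.6 = 9.91.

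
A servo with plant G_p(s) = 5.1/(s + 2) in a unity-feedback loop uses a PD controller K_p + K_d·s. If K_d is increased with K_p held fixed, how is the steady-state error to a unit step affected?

unchanged

K_d affects only the transient (the s-coefficient); the DC loop gain, and hence e_ss, depends only on K_p.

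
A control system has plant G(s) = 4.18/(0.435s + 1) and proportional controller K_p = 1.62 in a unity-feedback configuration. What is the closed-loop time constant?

τ = 0.056 s

Closed loop: T(s) = K_p·G/(1+K_p·G) = 6.772/(0.435s + 1 + 6.772), with pole at s = −(1 + 6.772)/0.435 = −17.87.
Closed-loop time constant τ = 1/17.87 = 0.056 s.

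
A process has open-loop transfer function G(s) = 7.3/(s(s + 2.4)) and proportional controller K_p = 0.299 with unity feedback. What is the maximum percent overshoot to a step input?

Closed-loop characteristic equation: s² + 2.4s + 2.183 = 0, so ω_n = 1.477 rad/s and ζ = 2.4/(2·1.477) = 0.8122.
%OS = 100·exp(−πζ/√(1−ζ²)) = 100·exp(−π·0.8122/√0.3403) = 1.26%.

1.26%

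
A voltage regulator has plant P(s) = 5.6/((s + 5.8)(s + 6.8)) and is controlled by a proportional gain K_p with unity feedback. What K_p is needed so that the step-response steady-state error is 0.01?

The loop is type 0, so e_ss(step) = 1/(1 + K_pos) with K_pos = K_p·P(0).
P(0) = 0.142. Require 1/(1 + K_p·0.142) = 0.01, so 1 + 0.142·K_p = 100.
K_p = (100 − 1)/0.142 = 697.

K_p = 697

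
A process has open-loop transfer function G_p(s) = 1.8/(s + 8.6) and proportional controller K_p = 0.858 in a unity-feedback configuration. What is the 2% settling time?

T_s ≈ 0.394 s

Closed-loop transfer function: T(s) = K_p·G_p(s)/(1 + K_p·G_p(s)) = 1.544/(s + 8.6 + 1.544) = 1.544/(s + 10.14).
Time constant τ = 1/10.14 = 0.09858 s, so the 2% settling time is about 4τ = 0.394 s.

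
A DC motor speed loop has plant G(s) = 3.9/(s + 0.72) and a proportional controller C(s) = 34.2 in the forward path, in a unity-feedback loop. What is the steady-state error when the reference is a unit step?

The loop is type 0. Static position error constant K_pos = C(0)·G(0) = 34.2·5.417 = 185.3.
Steady-state error to a unit step: e_ss = 1/(1+K_pos) = 1/186.3 = 0.00537.

0.00537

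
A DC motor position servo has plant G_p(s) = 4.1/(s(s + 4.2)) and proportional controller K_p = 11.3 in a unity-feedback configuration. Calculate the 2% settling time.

T_s ≈ 1.9 s

Closed-loop characteristic equation: s² + 4.2s + 46.33 = 0, so ω_n = 6.807 rad/s and ζ = 4.2/(2·6.807) = 0.3085.
2% settling time T_s ≈ 4/(ζω_n) = 4/2.1 = 1.9 s.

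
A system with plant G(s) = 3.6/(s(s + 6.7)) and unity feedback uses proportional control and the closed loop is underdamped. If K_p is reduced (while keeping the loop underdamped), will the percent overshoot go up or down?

decrease

ζ = 6.7/(2√(3.6K_p)) rises as K_p falls; higher damping means less overshoot.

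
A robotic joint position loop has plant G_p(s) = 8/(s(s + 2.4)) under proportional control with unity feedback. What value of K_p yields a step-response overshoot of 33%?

K_p = 1.63

From %OS = 100·exp(−πζ/√(1−ζ²)) = 33%, ζ = −ln(0.33)/√(π²+ln²(0.33)) = 0.3328.
Characteristic equation s² + 2.4s + 8K_p = 0 gives ζ = 2.4/(2√(8K_p)).
Setting ζ = 0.3328: √(8K_p) = 2.4/(2·0.3328) = 3.606, so K_p = 13/8 = 1.63.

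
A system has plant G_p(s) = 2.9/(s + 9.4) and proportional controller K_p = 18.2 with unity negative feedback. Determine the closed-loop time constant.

Closed-loop transfer function: T(s) = K_p·G_p(s)/(1 + K_p·G_p(s)) = 52.78/(s + 9.4 + 52.78) = 52.78/(s + 62.18).
Time constant τ = 1/62.18 = 0.0161 s.

τ = 0.0161 s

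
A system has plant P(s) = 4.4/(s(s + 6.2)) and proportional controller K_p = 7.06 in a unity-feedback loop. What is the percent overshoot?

From 1 + K_pP(s) = 0: s² + 6.2s + 31.06 = 0 ⇒ ω_n = 5.574, ζ = 0.5562.
%OS = 100·exp(−πζ/√(1−ζ²)) = 100·exp(−π·0.5562/√0.6906) = 12.2%.

12.2%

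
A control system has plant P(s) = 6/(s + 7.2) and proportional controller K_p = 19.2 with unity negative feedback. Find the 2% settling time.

Closed-loop transfer function: T(s) = K_p·P(s)/(1 + K_p·P(s)) = 115.2/(s + 7.2 + 115.2) = 115.2/(s + 122.4).
Time constant τ = 1/122.4 = 0.00817 s, so the 2% settling time is about 4τ = 0.0327 s.

T_s ≈ 0.0327 s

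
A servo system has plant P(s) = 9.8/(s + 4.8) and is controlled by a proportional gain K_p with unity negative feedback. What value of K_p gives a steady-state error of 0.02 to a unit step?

For a type-0 loop with proportional control, e_ss = 1/(1 + K_p·P(0)).
P(0) = 2.042. Require 1/(1 + K_p·2.042) = 0.02, so 1 + 2.042·K_p = 50.
K_p = (50 − 1)/2.042 = 24.

K_p = 24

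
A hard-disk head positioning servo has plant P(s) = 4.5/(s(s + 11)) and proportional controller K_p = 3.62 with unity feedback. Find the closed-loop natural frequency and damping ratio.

With unity feedback the closed-loop characteristic equation is s² + 11s + 3.62·4.5 = s² + 11s + 16.29 = 0.
Matching s² + 2ζω_n s + ω_n²: ω_n = √16.29 = 4.036 rad/s and 2ζω_n = 11, so ζ = 11/(2·4.036) = 1.36.

ω_n = 4.04 rad/s, ζ = 1.36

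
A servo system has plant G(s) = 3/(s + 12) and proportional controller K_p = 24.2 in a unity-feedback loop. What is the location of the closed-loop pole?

Closed-loop transfer function: T(s) = K_p·G(s)/(1 + K_p·G(s)) = 72.6/(s + 12 + 72.6) = 72.6/(s + 84.6).
The closed-loop pole is at s = −84.6.

s = -84.6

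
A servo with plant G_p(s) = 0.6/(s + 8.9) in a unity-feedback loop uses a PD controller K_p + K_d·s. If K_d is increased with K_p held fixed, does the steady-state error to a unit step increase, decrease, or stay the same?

At s = 0 the derivative term contributes nothing: C(0) = K_p regardless of K_d, so K_pos = K_p·G_p(0) and e_ss are unchanged.

unchanged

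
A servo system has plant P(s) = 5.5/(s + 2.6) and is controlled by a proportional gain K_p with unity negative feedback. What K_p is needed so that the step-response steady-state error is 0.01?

K_p = 46.8

The loop is type 0, so e_ss(step) = 1/(1 + K_pos) with K_pos = K_p·P(0).
P(0) = 2.115. Require 1/(1 + K_p·2.115) = 0.01, so 1 + 2.115·K_p = 100.
K_p = (100 − 1)/2.115 = 46.8.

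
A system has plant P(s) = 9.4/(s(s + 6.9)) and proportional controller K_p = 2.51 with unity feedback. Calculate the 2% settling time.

From 1 + K_pP(s) = 0: s² + 6.9s + 23.59 = 0 ⇒ ω_n = 4.857, ζ = 0.7103.
2% settling time T_s ≈ 4/(ζω_n) = 4/3.45 = 1.16 s.

T_s ≈ 1.16 s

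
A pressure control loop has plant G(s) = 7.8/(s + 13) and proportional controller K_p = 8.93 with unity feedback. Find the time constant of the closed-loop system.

τ = 0.0121 s

Closed-loop transfer function: T(s) = K_p·G(s)/(1 + K_p·G(s)) = 69.65/(s + 13 + 69.65) = 69.65/(s + 82.65).
Time constant τ = 1/82.65 = 0.0121 s.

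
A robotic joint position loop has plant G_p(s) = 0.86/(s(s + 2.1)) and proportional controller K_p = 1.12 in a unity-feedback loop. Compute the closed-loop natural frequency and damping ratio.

ω_n = 0.981 rad/s, ζ = 1.07

With unity feedback the closed-loop characteristic equation is s² + 2.1s + 1.12·0.86 = s² + 2.1s + 0.9632 = 0.
Matching s² + 2ζω_n s + ω_n²: ω_n = √0.9632 = 0.9814 rad/s and 2ζω_n = 2.1, so ζ = 2.1/(2·0.9814) = 1.07.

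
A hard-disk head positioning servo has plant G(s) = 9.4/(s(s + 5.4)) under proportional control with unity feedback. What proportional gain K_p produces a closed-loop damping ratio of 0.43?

K_p = 4.19

Closed-loop characteristic equation: s² + 5.4s + K_p·9.4 = 0.
So ω_n = √(9.4K_p) and 2ζω_n = 5.4, giving ζ = 5.4/(2√(9.4K_p)).
Setting ζ = 0.43: √(9.4K_p) = 5.4/(2·0.43) = 6.279, so K_p = 39.43/9.4 = 4.19.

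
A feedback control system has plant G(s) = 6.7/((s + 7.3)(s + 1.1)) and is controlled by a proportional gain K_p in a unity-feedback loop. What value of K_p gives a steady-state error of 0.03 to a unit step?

K_p = 38.8

Steady-state error for a unit step on this type-0 loop is 1/(1 + K_p·G(0)).
G(0) = 0.8344. Require 1/(1 + K_p·0.8344) = 0.03, so 1 + 0.8344·K_p = 33.33.
K_p = (33.33 − 1)/0.8344 = 38.8.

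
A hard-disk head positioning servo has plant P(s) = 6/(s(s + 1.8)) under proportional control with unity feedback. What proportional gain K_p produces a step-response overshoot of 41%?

K_p = 1.81

From %OS = 100·exp(−πζ/√(1−ζ²)) = 41%, ζ = −ln(0.41)/√(π²+ln²(0.41)) = 0.273.
Characteristic equation s² + 1.8s + 6K_p = 0 gives ζ = 1.8/(2√(6K_p)).
Setting ζ = 0.273: √(6K_p) = 1.8/(2·0.273) = 3.296, so K_p = 10.87/6 = 1.81.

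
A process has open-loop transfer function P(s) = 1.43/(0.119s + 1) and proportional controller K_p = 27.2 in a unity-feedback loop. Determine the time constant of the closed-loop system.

τ = 0.00298 s

Closed loop: T(s) = K_p·P/(1+K_p·P) = 38.9/(0.119s + 1 + 38.9), with pole at s = −(1 + 38.9)/0.119 = −335.3.
Closed-loop time constant τ = 1/335.3 = 0.00298 s.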